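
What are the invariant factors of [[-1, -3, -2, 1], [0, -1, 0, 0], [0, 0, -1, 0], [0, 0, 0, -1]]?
The Jordan structure of A has elementary divisors (x + 1)^2, (x + 1), (x + 1). Arranging the block sizes at each eigenvalue in decreasing order and taking row products gives the invariant factors.

Invariant factors (smallest first, each dividing the next): x + 1, x + 1, (x + 1)^2.

Check: the last factor (x + 1)^2 is the minimal polynomial, and the product (x + 1)^4 is the characteristic polynomial.

x + 1, x + 1, (x + 1)^2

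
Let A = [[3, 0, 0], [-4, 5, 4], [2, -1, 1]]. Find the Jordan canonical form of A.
J = [[3, 1, 0], [0, 3, 0], [0, 0, 3]]

The characteristic polynomial is det(xI - A) = (x - 3)^3, so the eigenvalues are 3 (algebraic multiplicity 3).

For λ = 3: rank(A - 3I) = 1, rank((A - 3I)^2) = 0. The eigenspace has dimension 3 - 1 = 2, so there are 2 Jordan blocks; the rank sequence gives block sizes [2, 1].

Assembling the blocks gives the Jordan form J above.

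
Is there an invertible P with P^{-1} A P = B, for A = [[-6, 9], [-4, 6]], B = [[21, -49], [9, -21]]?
Yes.

Two matrices over a field are similar if and only if they have the same invariant factors.

Both A and B have characteristic polynomial x^2 and minimal polynomial x^2. Computing further, both have invariant factors x^2. Hence A and B are similar.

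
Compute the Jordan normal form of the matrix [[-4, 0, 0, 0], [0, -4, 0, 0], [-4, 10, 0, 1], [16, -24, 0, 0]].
J = [[-4, 0, 0, 0], [0, -4, 0, 0], [0, 0, 0, 1], [0, 0, 0, 0]]

The characteristic polynomial is det(xI - A) = x^2(x + 4)^2, so the eigenvalues are -4 (algebraic multiplicity 2), 0 (algebraic multiplicity 2).

For λ = -4: rank(A + 4I) = 2. The eigenspace has dimension 4 - 2 = 2, so there are 2 Jordan blocks; the rank sequence gives block sizes [1, 1].

For λ = 0: rank(A) = 3, rank(A^2) = 2. The eigenspace has dimension 4 - 3 = 1, so there is 1 Jordan block; the rank sequence gives block sizes [2].

Assembling the blocks gives the Jordan form J above.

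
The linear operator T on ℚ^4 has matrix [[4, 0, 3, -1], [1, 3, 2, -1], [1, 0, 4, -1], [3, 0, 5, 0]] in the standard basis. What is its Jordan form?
J = [[2, 0, 0, 0], [0, 3, 1, 0], [0, 0, 3, 0], [0, 0, 0, 3]]

The characteristic polynomial is det(xI - A) = (x - 3)^3(x - 2), so the eigenvalues are 2 (algebraic multiplicity 1), 3 (algebraic multiplicity 3).

For λ = 2: algebraic multiplicity 1 gives one 1×1 block.

For λ = 3: rank(A - 3I) = 2, rank((A - 3I)^2) = 1. The eigenspace has dimension 4 - 2 = 2, so there are 2 Jordan blocks; the rank sequence gives block sizes [2, 1].

Assembling the blocks gives the Jordan form J above.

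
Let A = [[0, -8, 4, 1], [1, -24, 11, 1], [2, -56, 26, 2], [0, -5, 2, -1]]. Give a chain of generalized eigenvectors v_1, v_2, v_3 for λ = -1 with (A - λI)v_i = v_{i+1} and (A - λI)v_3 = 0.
v_1 = [[-2, -1, -2, 2]]^T, v_2 = [[0, 1, 2, 1]]^T, v_3 = [[1, 0, 0, -1]]^T

We seek v_1 ∈ ker((A + I)^3) \ ker((A + I)^2), then set v_{i+1} = (A + I) v_i.

One such chain is v_1 = [[-2, -1, -2, 2]]^T, v_2 = [[0, 1, 2, 1]]^T, v_3 = [[1, 0, 0, -1]]^T. Check: (A + I) v_3 = [[0, 0, 0, 0]]^T = 0.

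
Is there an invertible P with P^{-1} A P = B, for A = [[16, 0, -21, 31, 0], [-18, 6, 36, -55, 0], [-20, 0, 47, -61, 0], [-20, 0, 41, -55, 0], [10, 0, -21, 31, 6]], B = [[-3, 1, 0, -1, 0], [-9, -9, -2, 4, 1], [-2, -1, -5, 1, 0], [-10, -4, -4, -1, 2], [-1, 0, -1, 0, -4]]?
trace(A) = 20 but trace(B) = -22. The trace is a similarity invariant, so A and B are not similar.

No.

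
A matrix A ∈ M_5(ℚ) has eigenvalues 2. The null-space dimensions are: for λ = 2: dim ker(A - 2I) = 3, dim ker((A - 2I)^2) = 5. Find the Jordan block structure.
λ = 2: successive nullity increments [3, 2] count blocks of size ≥ k; block sizes are [2, 2, 1].

Jordan blocks: (2, 2), (2, 2), (2, 1)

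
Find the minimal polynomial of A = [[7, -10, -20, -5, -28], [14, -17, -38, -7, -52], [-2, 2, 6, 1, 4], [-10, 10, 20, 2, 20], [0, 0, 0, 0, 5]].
The characteristic polynomial factors as (x - 5)(x - 2)^2(x + 3)^2. The minimal polynomial is ∏(x - λ)^{k_λ} where k_λ is the size of the largest Jordan block at λ.

For λ = -3: rank(A + 3I) = 3, and the largest Jordan block has size 1 (the smallest k with rank((A + 3I)^k) = rank((A + 3I)^(k+1))).
For λ = 2: rank(A - 2I) = 4, and the largest Jordan block has size 2 (the smallest k with rank((A - 2I)^k) = rank((A - 2I)^(k+1))).
For λ = 5: rank(A - 5I) = 4, and the largest Jordan block has size 1 (the smallest k with rank((A - 5I)^k) = rank((A - 5I)^(k+1))).

So m_A(x) = (x - 5)(x - 2)^2(x + 3).

m_A(x) = (x - 5)(x - 2)^2(x + 3)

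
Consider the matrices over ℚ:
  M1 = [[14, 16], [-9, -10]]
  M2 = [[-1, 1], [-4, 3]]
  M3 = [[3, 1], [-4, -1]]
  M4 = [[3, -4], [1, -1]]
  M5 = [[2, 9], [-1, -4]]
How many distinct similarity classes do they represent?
3 classes: {M1}, {M2, M3, M4}, {M5}

Characteristic polynomials: χ_{M1} = (x - 2)^2, χ_{M2} = (x - 1)^2, χ_{M3} = (x - 1)^2, χ_{M4} = (x - 1)^2, χ_{M5} = (x + 1)^2.

{M1}: invariant factors (x - 2)^2.

{M2, M3, M4}: invariant factors (x - 1)^2.

{M5}: invariant factors (x + 1)^2.

Matrices are similar if and only if their invariant-factor lists agree; the partition into similarity classes is {M1}, {M2, M3, M4}, {M5}.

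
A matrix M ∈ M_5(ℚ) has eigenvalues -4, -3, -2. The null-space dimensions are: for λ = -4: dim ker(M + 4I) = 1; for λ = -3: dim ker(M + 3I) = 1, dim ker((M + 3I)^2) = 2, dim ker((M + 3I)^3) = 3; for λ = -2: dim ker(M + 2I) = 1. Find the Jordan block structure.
Jordan blocks: (-4, 1), (-3, 3), (-2, 1)

λ = -4: successive nullity increments [1] count blocks of size ≥ k; block sizes are [1].
λ = -3: successive nullity increments [1, 1, 1] count blocks of size ≥ k; block sizes are [3].
λ = -2: successive nullity increments [1] count blocks of size ≥ k; block sizes are [1].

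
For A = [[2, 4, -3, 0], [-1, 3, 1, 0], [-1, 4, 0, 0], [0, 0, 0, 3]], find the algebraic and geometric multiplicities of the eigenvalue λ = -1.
The characteristic polynomial is (x - 3)^3(x + 1), so the factor x + 1 appears with exponent 1: the algebraic multiplicity is 1.

rank(A + I) = 3, so the eigenspace has dimension 4 - 3 = 1: the geometric multiplicity is 1.

algebraic multiplicity 1, geometric multiplicity 1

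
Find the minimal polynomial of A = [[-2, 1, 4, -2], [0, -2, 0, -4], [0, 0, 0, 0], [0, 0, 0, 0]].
m_A(x) = x(x + 2)^2

The characteristic polynomial factors as x^2(x + 2)^2. The minimal polynomial is ∏(x - λ)^{k_λ} where k_λ is the size of the largest Jordan block at λ.

For λ = -2: rank(A + 2I) = 3, and the largest Jordan block has size 2 (the smallest k with rank((A + 2I)^k) = rank((A + 2I)^(k+1))).
For λ = 0: rank(A) = 2, and the largest Jordan block has size 1 (the smallest k with rank(A^k) = rank(A^(k+1))).

So m_A(x) = x(x + 2)^2.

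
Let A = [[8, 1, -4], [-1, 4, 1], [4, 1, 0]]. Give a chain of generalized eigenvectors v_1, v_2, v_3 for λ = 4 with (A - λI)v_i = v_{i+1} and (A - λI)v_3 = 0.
We seek v_1 ∈ ker((A - 4I)^3) \ ker((A - 4I)^2), then set v_{i+1} = (A - 4I) v_i.

One such chain is v_1 = [[0, 0, 1]]^T, v_2 = [[-4, 1, -4]]^T, v_3 = [[1, 0, 1]]^T. Check: (A - 4I) v_3 = [[0, 0, 0]]^T = 0.

v_1 = [[0, 0, 1]]^T, v_2 = [[-4, 1, -4]]^T, v_3 = [[1, 0, 1]]^T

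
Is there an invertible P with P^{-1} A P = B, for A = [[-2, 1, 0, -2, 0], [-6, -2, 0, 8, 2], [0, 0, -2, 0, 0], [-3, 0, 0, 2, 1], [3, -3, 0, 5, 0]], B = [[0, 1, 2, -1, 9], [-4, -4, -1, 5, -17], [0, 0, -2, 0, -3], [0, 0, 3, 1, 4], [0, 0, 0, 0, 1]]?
Two matrices over a field are similar if and only if they have the same invariant factors.

Both A and B have characteristic polynomial (x - 1)^2(x + 2)^3 and minimal polynomial (x - 1)^2(x + 2)^2. Computing further, both have invariant factors x + 2, (x - 1)^2(x + 2)^2. Hence A and B are similar.

Yes.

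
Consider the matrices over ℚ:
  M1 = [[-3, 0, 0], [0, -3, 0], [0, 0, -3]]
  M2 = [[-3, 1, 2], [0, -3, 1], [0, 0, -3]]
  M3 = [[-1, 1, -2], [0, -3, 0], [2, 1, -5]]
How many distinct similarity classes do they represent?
Characteristic polynomials: χ_{M1} = (x + 3)^3, χ_{M2} = (x + 3)^3, χ_{M3} = (x + 3)^3.

{M1}: invariant factors x + 3, x + 3, x + 3.

{M2}: invariant factors (x + 3)^3.

{M3}: invariant factors x + 3, (x + 3)^2.

Matrices are similar if and only if their invariant-factor lists agree; the partition into similarity classes is {M1}, {M2}, {M3}.

3 classes: {M1}, {M2}, {M3}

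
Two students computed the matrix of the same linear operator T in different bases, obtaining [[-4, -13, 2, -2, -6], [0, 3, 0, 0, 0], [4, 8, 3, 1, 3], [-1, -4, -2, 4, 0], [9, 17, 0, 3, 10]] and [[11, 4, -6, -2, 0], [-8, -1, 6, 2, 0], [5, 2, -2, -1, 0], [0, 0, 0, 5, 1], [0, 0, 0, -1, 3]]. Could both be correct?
Two matrices over a field are similar if and only if they have the same invariant factors.

Both A and B have characteristic polynomial (x - 4)^3(x - 3)(x - 1) and minimal polynomial (x - 4)^3(x - 3)(x - 1). Computing further, both have invariant factors (x - 4)^3(x - 3)(x - 1). Hence A and B are similar.

Yes.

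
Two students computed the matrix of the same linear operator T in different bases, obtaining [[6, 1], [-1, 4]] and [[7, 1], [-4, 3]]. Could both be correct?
Yes.

Two matrices over a field are similar if and only if they have the same invariant factors.

Both A and B have characteristic polynomial (x - 5)^2 and minimal polynomial (x - 5)^2. Computing further, both have invariant factors (x - 5)^2. Hence A and B are similar.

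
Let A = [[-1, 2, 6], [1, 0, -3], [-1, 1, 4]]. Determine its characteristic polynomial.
χ_A(x) = (x - 1)^3

xI - A = [[x + 1, -2, -6], [-1, x, 3], [1, -1, x - 4]].

Expanding det(xI - A) along the first row:
det(xI - A) = + (x + 1)·det([[x, 3], [-1, x - 4]]) - (-2)·det([[-1, 3], [1, x - 4]]) + (-6)·det([[-1, x], [1, -1]]).

Evaluating gives χ_A(x) = x^3 - 3x^2 + 3x - 1 = (x - 1)^3.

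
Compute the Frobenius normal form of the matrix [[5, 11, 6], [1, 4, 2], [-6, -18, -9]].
The invariant factors of A (the non-unit diagonal entries of the Smith normal form of xI - A over ℚ[x]) are x^3 - 3, each dividing the next. The characteristic polynomial is their product, x^3 - 3.

The rational canonical form is the block-diagonal matrix of companion matrices C(f_i):
R = [[0, 0, 3], [1, 0, 0], [0, 1, 0]].

Note the characteristic polynomial does not split into linear factors over ℚ, so A has no Jordan form over ℚ; the rational canonical form exists over any field.

R = [[0, 0, 3], [1, 0, 0], [0, 1, 0]]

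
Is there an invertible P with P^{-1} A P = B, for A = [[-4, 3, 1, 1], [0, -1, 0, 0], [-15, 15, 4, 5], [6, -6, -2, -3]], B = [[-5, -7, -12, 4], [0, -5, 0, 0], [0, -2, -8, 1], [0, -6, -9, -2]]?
trace(A) = -4 but trace(B) = -20. The trace is a similarity invariant, so A and B are not similar.

No.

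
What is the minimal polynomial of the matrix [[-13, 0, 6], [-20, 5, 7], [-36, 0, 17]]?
m_A(x) = (x - 5)^2(x + 1)

The characteristic polynomial factors as (x - 5)^2(x + 1). The minimal polynomial is ∏(x - λ)^{k_λ} where k_λ is the size of the largest Jordan block at λ.

For λ = -1: rank(A + I) = 2, and the largest Jordan block has size 1 (the smallest k with rank((A + I)^k) = rank((A + I)^(k+1))).
For λ = 5: rank(A - 5I) = 2, and the largest Jordan block has size 2 (the smallest k with rank((A - 5I)^k) = rank((A - 5I)^(k+1))).

So m_A(x) = (x - 5)^2(x + 1).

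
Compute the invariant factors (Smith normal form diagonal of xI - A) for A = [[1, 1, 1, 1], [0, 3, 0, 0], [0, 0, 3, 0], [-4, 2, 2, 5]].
x - 3, x - 3, (x - 3)^2

The Jordan structure of A has elementary divisors (x - 3)^2, (x - 3), (x - 3). Arranging the block sizes at each eigenvalue in decreasing order and taking row products gives the invariant factors.

Invariant factors (smallest first, each dividing the next): x - 3, x - 3, (x - 3)^2.

Check: the last factor (x - 3)^2 is the minimal polynomial, and the product (x - 3)^4 is the characteristic polynomial.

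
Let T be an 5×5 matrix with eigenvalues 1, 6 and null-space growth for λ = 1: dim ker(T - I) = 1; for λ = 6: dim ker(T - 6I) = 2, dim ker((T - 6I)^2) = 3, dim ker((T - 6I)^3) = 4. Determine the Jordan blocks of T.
λ = 1: successive nullity increments [1] count blocks of size ≥ k; block sizes are [1].
λ = 6: successive nullity increments [2, 1, 1] count blocks of size ≥ k; block sizes are [3, 1].

Jordan blocks: (1, 1), (6, 3), (6, 1)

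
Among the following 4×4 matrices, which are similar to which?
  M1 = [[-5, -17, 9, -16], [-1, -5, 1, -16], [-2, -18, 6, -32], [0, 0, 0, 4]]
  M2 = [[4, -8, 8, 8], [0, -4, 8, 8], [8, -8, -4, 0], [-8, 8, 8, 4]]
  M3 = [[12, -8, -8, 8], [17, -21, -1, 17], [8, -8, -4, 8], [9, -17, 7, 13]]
Characteristic polynomials: χ_{M1} = (x - 4)^2(x + 4)^2, χ_{M2} = (x - 4)^2(x + 4)^2, χ_{M3} = (x - 4)^2(x + 4)^2.

{M1, M3}: invariant factors x - 4, (x - 4)(x + 4)^2.

{M2}: invariant factors (x - 4)(x + 4), (x - 4)(x + 4).

Matrices are similar if and only if their invariant-factor lists agree; the partition into similarity classes is {M1, M3}, {M2}.

2 classes: {M1, M3}, {M2}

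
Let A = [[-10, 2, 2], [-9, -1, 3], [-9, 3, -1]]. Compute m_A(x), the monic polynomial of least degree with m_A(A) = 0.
m_A(x) = (x + 4)^2

The characteristic polynomial factors as (x + 4)^3. The minimal polynomial is ∏(x - λ)^{k_λ} where k_λ is the size of the largest Jordan block at λ.

For λ = -4: rank(A + 4I) = 1, and the largest Jordan block has size 2 (the smallest k with rank((A + 4I)^k) = rank((A + 4I)^(k+1))).

So m_A(x) = (x + 4)^2.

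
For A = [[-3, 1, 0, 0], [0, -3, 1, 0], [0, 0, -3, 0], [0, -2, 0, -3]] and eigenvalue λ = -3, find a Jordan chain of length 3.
v_1 = [[0, -1, 1, 1]]^T, v_2 = [[-1, 1, 0, 2]]^T, v_3 = [[1, 0, 0, -2]]^T

We seek v_1 ∈ ker((A + 3I)^3) \ ker((A + 3I)^2), then set v_{i+1} = (A + 3I) v_i.

One such chain is v_1 = [[0, -1, 1, 1]]^T, v_2 = [[-1, 1, 0, 2]]^T, v_3 = [[1, 0, 0, -2]]^T. Check: (A + 3I) v_3 = [[0, 0, 0, 0]]^T = 0.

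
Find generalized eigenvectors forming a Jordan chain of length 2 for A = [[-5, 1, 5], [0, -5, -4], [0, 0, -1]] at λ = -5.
v_1 = [[0, 1, 0]]^T, v_2 = [[1, 0, 0]]^T

We seek v_1 ∈ ker((A + 5I)^2) \ ker(A + 5I), then set v_{i+1} = (A + 5I) v_i.

One such chain is v_1 = [[0, 1, 0]]^T, v_2 = [[1, 0, 0]]^T. Check: (A + 5I) v_2 = [[0, 0, 0]]^T = 0.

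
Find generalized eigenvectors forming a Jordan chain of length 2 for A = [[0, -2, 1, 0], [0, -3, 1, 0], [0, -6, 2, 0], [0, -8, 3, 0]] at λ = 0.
We seek v_1 ∈ ker(A^2) \ ker(A), then set v_{i+1} = A v_i.

One such chain is v_1 = [[0, 1, 3, 3]]^T, v_2 = [[1, 0, 0, 1]]^T. Check: A v_2 = [[0, 0, 0, 0]]^T = 0.

v_1 = [[0, 1, 3, 3]]^T, v_2 = [[1, 0, 0, 1]]^T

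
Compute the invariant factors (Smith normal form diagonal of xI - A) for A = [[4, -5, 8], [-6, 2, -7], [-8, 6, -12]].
(x + 2)^3

The Jordan structure of A has elementary divisors (x + 2)^3. Arranging the block sizes at each eigenvalue in decreasing order and taking row products gives the invariant factors.

Invariant factors (smallest first, each dividing the next): (x + 2)^3.

Check: the last factor (x + 2)^3 is the minimal polynomial, and the product (x + 2)^3 is the characteristic polynomial.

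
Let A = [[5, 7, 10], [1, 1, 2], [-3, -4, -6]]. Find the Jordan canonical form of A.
The characteristic polynomial is det(xI - A) = x^3, so the eigenvalues are 0 (algebraic multiplicity 3).

For λ = 0: rank(A) = 2, rank(A^2) = 1, rank(A^3) = 0. The eigenspace has dimension 3 - 2 = 1, so there is 1 Jordan block; the rank sequence gives block sizes [3].

Assembling the blocks gives the Jordan form J above.

J = [[0, 1, 0], [0, 0, 1], [0, 0, 0]]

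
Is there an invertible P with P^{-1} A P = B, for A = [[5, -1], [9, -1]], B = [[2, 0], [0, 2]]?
No.

Both have characteristic polynomial (x - 2)^2, but the minimal polynomial of A is (x - 2)^2 while the minimal polynomial of B is x - 2. The minimal polynomial is a similarity invariant, so A and B are not similar.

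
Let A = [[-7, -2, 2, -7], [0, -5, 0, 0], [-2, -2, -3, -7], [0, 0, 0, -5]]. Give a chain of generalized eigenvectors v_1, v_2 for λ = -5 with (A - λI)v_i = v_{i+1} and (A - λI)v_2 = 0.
We seek v_1 ∈ ker((A + 5I)^2) \ ker(A + 5I), then set v_{i+1} = (A + 5I) v_i.

One such chain is v_1 = [[-1, 3, -1, -1]]^T, v_2 = [[1, 0, 1, 0]]^T. Check: (A + 5I) v_2 = [[0, 0, 0, 0]]^T = 0.

v_1 = [[-1, 3, -1, -1]]^T, v_2 = [[1, 0, 1, 0]]^T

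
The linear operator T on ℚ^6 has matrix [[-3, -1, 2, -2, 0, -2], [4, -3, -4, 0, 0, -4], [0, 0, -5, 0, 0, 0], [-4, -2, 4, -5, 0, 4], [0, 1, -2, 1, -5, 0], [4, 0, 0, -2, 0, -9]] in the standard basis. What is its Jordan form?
The characteristic polynomial is det(xI - A) = (x + 5)^6, so the eigenvalues are -5 (algebraic multiplicity 6).

For λ = -5: rank(A + 5I) = 2, rank((A + 5I)^2) = 0. The eigenspace has dimension 6 - 2 = 4, so there are 4 Jordan blocks; the rank sequence gives block sizes [2, 2, 1, 1].

Assembling the blocks gives the Jordan form J above.

J = [[-5, 1, 0, 0, 0, 0], [0, -5, 0, 0, 0, 0], [0, 0, -5, 1, 0, 0], [0, 0, 0, -5, 0, 0], [0, 0, 0, 0, -5, 0], [0, 0, 0, 0, 0, -5]]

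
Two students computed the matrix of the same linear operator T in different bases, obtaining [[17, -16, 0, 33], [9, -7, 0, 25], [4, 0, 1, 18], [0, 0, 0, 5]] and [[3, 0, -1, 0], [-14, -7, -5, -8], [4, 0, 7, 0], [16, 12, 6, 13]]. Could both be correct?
No.

Both have characteristic polynomial (x - 5)^3(x - 1), but the minimal polynomial of A is (x - 5)^3(x - 1) while the minimal polynomial of B is (x - 5)^2(x - 1). The minimal polynomial is a similarity invariant, so A and B are not similar.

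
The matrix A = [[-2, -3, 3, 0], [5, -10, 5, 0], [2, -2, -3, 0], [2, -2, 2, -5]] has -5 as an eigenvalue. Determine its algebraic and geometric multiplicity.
The characteristic polynomial is (x + 5)^4, so the factor x + 5 appears with exponent 4: the algebraic multiplicity is 4.

rank(A + 5I) = 1, so the eigenspace has dimension 4 - 1 = 3: the geometric multiplicity is 3.

Since 3 < 4, A is not diagonalizable.

algebraic multiplicity 4, geometric multiplicity 3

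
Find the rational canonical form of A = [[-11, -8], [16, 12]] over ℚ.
The invariant factors of A (the non-unit diagonal entries of the Smith normal form of xI - A over ℚ[x]) are x^2 - x - 4, each dividing the next. The characteristic polynomial is their product, x^2 - x - 4.

The rational canonical form is the block-diagonal matrix of companion matrices C(f_i):
R = [[0, 4], [1, 1]].

Note the characteristic polynomial does not split into linear factors over ℚ, so A has no Jordan form over ℚ; the rational canonical form exists over any field.

R = [[0, 4], [1, 1]]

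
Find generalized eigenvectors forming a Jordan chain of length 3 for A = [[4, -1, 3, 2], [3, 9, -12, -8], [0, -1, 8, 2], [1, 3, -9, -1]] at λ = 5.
We seek v_1 ∈ ker((A - 5I)^3) \ ker((A - 5I)^2), then set v_{i+1} = (A - 5I) v_i.

One such chain is v_1 = [[2, -3, 0, -1]]^T, v_2 = [[-1, 2, 1, -1]]^T, v_3 = [[0, 1, -1, 2]]^T. Check: (A - 5I) v_3 = [[0, 0, 0, 0]]^T = 0.

v_1 = [[2, -3, 0, -1]]^T, v_2 = [[-1, 2, 1, -1]]^T, v_3 = [[0, 1, -1, 2]]^T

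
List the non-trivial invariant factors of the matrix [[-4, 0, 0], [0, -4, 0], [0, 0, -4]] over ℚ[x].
x + 4, x + 4, x + 4

The Jordan structure of A has elementary divisors (x + 4), (x + 4), (x + 4). Arranging the block sizes at each eigenvalue in decreasing order and taking row products gives the invariant factors.

Invariant factors (smallest first, each dividing the next): x + 4, x + 4, x + 4.

Check: the last factor x + 4 is the minimal polynomial, and the product (x + 4)^3 is the characteristic polynomial.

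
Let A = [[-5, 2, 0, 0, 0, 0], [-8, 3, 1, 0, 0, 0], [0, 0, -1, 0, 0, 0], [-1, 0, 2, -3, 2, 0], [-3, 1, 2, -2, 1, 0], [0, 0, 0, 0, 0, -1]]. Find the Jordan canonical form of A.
J = [[-1, 1, 0, 0, 0, 0], [0, -1, 1, 0, 0, 0], [0, 0, -1, 0, 0, 0], [0, 0, 0, -1, 1, 0], [0, 0, 0, 0, -1, 0], [0, 0, 0, 0, 0, -1]]

The characteristic polynomial is det(xI - A) = (x + 1)^6, so the eigenvalues are -1 (algebraic multiplicity 6).

For λ = -1: rank(A + I) = 3, rank((A + I)^2) = 1, rank((A + I)^3) = 0. The eigenspace has dimension 6 - 3 = 3, so there are 3 Jordan blocks; the rank sequence gives block sizes [3, 2, 1].

Assembling the blocks gives the Jordan form J above.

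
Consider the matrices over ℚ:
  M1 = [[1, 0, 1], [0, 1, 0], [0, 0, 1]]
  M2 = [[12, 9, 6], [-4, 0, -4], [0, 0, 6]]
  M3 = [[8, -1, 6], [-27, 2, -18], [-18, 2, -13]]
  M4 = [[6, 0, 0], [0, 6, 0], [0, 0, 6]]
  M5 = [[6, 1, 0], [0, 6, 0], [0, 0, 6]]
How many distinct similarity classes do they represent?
Characteristic polynomials: χ_{M1} = (x - 1)^3, χ_{M2} = (x - 6)^3, χ_{M3} = (x + 1)^3, χ_{M4} = (x - 6)^3, χ_{M5} = (x - 6)^3.

{M1}: invariant factors x - 1, (x - 1)^2.

{M2, M5}: invariant factors x - 6, (x - 6)^2.

{M3}: invariant factors x + 1, (x + 1)^2.

{M4}: invariant factors x - 6, x - 6, x - 6.

Matrices are similar if and only if their invariant-factor lists agree; the partition into similarity classes is {M1}, {M2, M5}, {M3}, {M4}.

4 classes: {M1}, {M2, M5}, {M3}, {M4}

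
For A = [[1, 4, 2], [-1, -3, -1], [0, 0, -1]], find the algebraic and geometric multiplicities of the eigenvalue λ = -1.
The characteristic polynomial is (x + 1)^3, so the factor x + 1 appears with exponent 3: the algebraic multiplicity is 3.

rank(A + I) = 1, so the eigenspace has dimension 3 - 1 = 2: the geometric multiplicity is 2.

Since 2 < 3, A is not diagonalizable.

algebraic multiplicity 3, geometric multiplicity 2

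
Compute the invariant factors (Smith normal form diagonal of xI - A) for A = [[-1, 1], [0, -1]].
The Jordan structure of A has elementary divisors (x + 1)^2. Arranging the block sizes at each eigenvalue in decreasing order and taking row products gives the invariant factors.

Invariant factors (smallest first, each dividing the next): (x + 1)^2.

Check: the last factor (x + 1)^2 is the minimal polynomial, and the product (x + 1)^2 is the characteristic polynomial.

(x + 1)^2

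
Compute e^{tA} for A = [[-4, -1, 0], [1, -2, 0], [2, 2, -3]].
A has Jordan form J = [[-3, 1, 0], [0, -3, 0], [0, 0, -3]] with A = PJP^{-1}, so e^{tA} = P e^{tJ} P^{-1}.

For a Jordan block J_k(λ), e^{tJ_k(λ)} = e^{λt} · (I + tN + t^2 N^2/2! + ... + t^{k-1} N^{k-1}/(k-1)!) where N is the nilpotent superdiagonal part.

Assembling the blocks and conjugating back gives the entries of e^{tA} as shown above.

e^{tA} = [[(1 - t)*e^{-3*t}, -t*e^{-3*t}, 0], [t*e^{-3*t}, (t + 1)*e^{-3*t}, 0], [2*t*e^{-3*t}, 2*t*e^{-3*t}, e^{-3*t}]]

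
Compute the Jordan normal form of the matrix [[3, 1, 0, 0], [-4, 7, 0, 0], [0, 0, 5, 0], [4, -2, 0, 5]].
The characteristic polynomial is det(xI - A) = (x - 5)^4, so the eigenvalues are 5 (algebraic multiplicity 4).

For λ = 5: rank(A - 5I) = 1, rank((A - 5I)^2) = 0. The eigenspace has dimension 4 - 1 = 3, so there are 3 Jordan blocks; the rank sequence gives block sizes [2, 1, 1].

Assembling the blocks gives the Jordan form J above.

J = [[5, 1, 0, 0], [0, 5, 0, 0], [0, 0, 5, 0], [0, 0, 0, 5]]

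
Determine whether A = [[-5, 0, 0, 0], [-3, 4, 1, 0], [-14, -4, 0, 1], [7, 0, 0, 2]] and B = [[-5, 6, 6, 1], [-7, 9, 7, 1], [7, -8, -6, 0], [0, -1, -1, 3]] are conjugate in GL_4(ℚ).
Yes.

Two matrices over a field are similar if and only if they have the same invariant factors.

Both A and B have characteristic polynomial (x - 2)^3(x + 5) and minimal polynomial (x - 2)^3(x + 5). Computing further, both have invariant factors (x - 2)^3(x + 5). Hence A and B are similar.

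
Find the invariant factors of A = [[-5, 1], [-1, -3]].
(x + 4)^2

The Jordan structure of A has elementary divisors (x + 4)^2. Arranging the block sizes at each eigenvalue in decreasing order and taking row products gives the invariant factors.

Invariant factors (smallest first, each dividing the next): (x + 4)^2.

Check: the last factor (x + 4)^2 is the minimal polynomial, and the product (x + 4)^2 is the characteristic polynomial.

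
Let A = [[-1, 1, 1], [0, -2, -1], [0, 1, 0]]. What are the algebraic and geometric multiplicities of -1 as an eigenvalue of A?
The characteristic polynomial is (x + 1)^3, so the factor x + 1 appears with exponent 3: the algebraic multiplicity is 3.

rank(A + I) = 1, so the eigenspace has dimension 3 - 1 = 2: the geometric multiplicity is 2.

Since 2 < 3, A is not diagonalizable.

algebraic multiplicity 3, geometric multiplicity 2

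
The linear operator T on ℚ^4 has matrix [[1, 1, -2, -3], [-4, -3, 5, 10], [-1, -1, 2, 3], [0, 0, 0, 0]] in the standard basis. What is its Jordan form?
The characteristic polynomial is det(xI - A) = x^4, so the eigenvalues are 0 (algebraic multiplicity 4).

For λ = 0: rank(A) = 2, rank(A^2) = 1, rank(A^3) = 0. The eigenspace has dimension 4 - 2 = 2, so there are 2 Jordan blocks; the rank sequence gives block sizes [3, 1].

Assembling the blocks gives the Jordan form J above.

J = [[0, 1, 0, 0], [0, 0, 1, 0], [0, 0, 0, 0], [0, 0, 0, 0]]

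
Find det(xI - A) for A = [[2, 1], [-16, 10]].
χ_A(x) = (x - 6)^2

xI - A = [[x - 2, -1], [16, x - 10]].

Expanding det(xI - A) along the first row:
det(xI - A) = + (x - 2)·det([[x - 10]]) - (-1)·det([[16]]).

Evaluating gives χ_A(x) = x^2 - 12x + 36 = (x - 6)^2.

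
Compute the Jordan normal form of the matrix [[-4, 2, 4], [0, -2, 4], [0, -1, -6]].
The characteristic polynomial is det(xI - A) = (x + 4)^3, so the eigenvalues are -4 (algebraic multiplicity 3).

For λ = -4: rank(A + 4I) = 1, rank((A + 4I)^2) = 0. The eigenspace has dimension 3 - 1 = 2, so there are 2 Jordan blocks; the rank sequence gives block sizes [2, 1].

Assembling the blocks gives the Jordan form J above.

J = [[-4, 1, 0], [0, -4, 0], [0, 0, -4]]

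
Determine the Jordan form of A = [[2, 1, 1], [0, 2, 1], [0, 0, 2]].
The characteristic polynomial is det(xI - A) = (x - 2)^3, so the eigenvalues are 2 (algebraic multiplicity 3).

For λ = 2: rank(A - 2I) = 2, rank((A - 2I)^2) = 1, rank((A - 2I)^3) = 0. The eigenspace has dimension 3 - 2 = 1, so there is 1 Jordan block; the rank sequence gives block sizes [3].

Assembling the blocks gives the Jordan form J above.

J = [[2, 1, 0], [0, 2, 1], [0, 0, 2]]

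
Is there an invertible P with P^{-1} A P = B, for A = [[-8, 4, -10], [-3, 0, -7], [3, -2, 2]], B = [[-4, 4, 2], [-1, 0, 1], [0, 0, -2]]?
Both have characteristic polynomial (x + 2)^3, but the minimal polynomial of A is (x + 2)^3 while the minimal polynomial of B is (x + 2)^2. The minimal polynomial is a similarity invariant, so A and B are not similar.

No.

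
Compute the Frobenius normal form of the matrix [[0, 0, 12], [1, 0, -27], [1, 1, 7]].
R = [[0, 0, 12], [1, 0, -15], [0, 1, 7]]

The invariant factors of A (the non-unit diagonal entries of the Smith normal form of xI - A over ℚ[x]) are (x - 4)(x^2 - 3x + 3), each dividing the next. The characteristic polynomial is their product, (x - 4)(x^2 - 3x + 3).

The rational canonical form is the block-diagonal matrix of companion matrices C(f_i):
R = [[0, 0, 12], [1, 0, -15], [0, 1, 7]].

Note the characteristic polynomial does not split into linear factors over ℚ, so A has no Jordan form over ℚ; the rational canonical form exists over any field.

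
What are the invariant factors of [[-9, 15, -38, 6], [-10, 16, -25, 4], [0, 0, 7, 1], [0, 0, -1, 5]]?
(x - 6)^3(x - 1)

The Jordan structure of A has elementary divisors (x - 1), (x - 6)^3. Arranging the block sizes at each eigenvalue in decreasing order and taking row products gives the invariant factors.

Invariant factors (smallest first, each dividing the next): (x - 6)^3(x - 1).

Check: the last factor (x - 6)^3(x - 1) is the minimal polynomial, and the product (x - 6)^3(x - 1) is the characteristic polynomial.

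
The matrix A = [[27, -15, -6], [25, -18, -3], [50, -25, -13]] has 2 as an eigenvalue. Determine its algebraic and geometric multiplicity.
algebraic multiplicity 1, geometric multiplicity 1

The characteristic polynomial is (x - 2)(x + 3)^2, so the factor x - 2 appears with exponent 1: the algebraic multiplicity is 1.

rank(A - 2I) = 2, so the eigenspace has dimension 3 - 2 = 1: the geometric multiplicity is 1.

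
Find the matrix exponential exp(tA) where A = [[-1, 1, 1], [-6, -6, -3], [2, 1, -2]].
e^{tA} = [[(2*t + 1)*e^{-3*t}, t*e^{-3*t}, t*e^{-3*t}], [-6*t*e^{-3*t}, (1 - 3*t)*e^{-3*t}, -3*t*e^{-3*t}], [2*t*e^{-3*t}, t*e^{-3*t}, (t + 1)*e^{-3*t}]]

A has Jordan form J = [[-3, 1, 0], [0, -3, 0], [0, 0, -3]] with A = PJP^{-1}, so e^{tA} = P e^{tJ} P^{-1}.

For a Jordan block J_k(λ), e^{tJ_k(λ)} = e^{λt} · (I + tN + t^2 N^2/2! + ... + t^{k-1} N^{k-1}/(k-1)!) where N is the nilpotent superdiagonal part.

Assembling the blocks and conjugating back gives the entries of e^{tA} as shown above.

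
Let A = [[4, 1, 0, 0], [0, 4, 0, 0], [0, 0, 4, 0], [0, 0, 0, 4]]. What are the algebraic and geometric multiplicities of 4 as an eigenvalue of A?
algebraic multiplicity 4, geometric multiplicity 3

The characteristic polynomial is (x - 4)^4, so the factor x - 4 appears with exponent 4: the algebraic multiplicity is 4.

rank(A - 4I) = 1, so the eigenspace has dimension 4 - 1 = 3: the geometric multiplicity is 3.

Since 3 < 4, A is not diagonalizable.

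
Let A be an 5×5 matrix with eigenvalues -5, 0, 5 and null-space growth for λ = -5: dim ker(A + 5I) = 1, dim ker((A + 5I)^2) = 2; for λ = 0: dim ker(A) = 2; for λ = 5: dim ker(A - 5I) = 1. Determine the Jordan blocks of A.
λ = -5: successive nullity increments [1, 1] count blocks of size ≥ k; block sizes are [2].
λ = 0: successive nullity increments [2] count blocks of size ≥ k; block sizes are [1, 1].
λ = 5: successive nullity increments [1] count blocks of size ≥ k; block sizes are [1].

Jordan blocks: (-5, 2), (0, 1), (0, 1), (5, 1)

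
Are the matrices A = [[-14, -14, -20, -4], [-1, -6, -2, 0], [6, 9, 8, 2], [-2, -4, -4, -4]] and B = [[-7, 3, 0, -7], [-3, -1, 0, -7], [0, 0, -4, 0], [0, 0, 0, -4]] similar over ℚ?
Both have characteristic polynomial (x + 4)^4, but the minimal polynomial of A is (x + 4)^3 while the minimal polynomial of B is (x + 4)^2. The minimal polynomial is a similarity invariant, so A and B are not similar.

No.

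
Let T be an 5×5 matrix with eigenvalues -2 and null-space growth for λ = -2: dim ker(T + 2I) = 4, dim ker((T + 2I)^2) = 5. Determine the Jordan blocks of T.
λ = -2: successive nullity increments [4, 1] count blocks of size ≥ k; block sizes are [2, 1, 1, 1].

Jordan blocks: (-2, 2), (-2, 1), (-2, 1), (-2, 1)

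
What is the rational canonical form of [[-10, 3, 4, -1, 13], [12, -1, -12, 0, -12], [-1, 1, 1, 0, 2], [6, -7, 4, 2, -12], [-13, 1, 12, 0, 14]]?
The invariant factors of A (the non-unit diagonal entries of the Smith normal form of xI - A over ℚ[x]) are (x - 2)(x^2 - 2x - 1)^2, each dividing the next. The characteristic polynomial is their product, (x - 2)(x^2 - 2x - 1)^2.

The rational canonical form is the block-diagonal matrix of companion matrices C(f_i):
R = [[0, 0, 0, 0, 2], [1, 0, 0, 0, 7], [0, 1, 0, 0, 0], [0, 0, 1, 0, -10], [0, 0, 0, 1, 6]].

Note the characteristic polynomial does not split into linear factors over ℚ, so A has no Jordan form over ℚ; the rational canonical form exists over any field.

R = [[0, 0, 0, 0, 2], [1, 0, 0, 0, 7], [0, 1, 0, 0, 0], [0, 0, 1, 0, -10], [0, 0, 0, 1, 6]]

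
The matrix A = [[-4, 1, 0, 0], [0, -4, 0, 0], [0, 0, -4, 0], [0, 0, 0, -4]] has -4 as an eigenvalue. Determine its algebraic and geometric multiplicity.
The characteristic polynomial is (x + 4)^4, so the factor x + 4 appears with exponent 4: the algebraic multiplicity is 4.

rank(A + 4I) = 1, so the eigenspace has dimension 4 - 1 = 3: the geometric multiplicity is 3.

Since 3 < 4, A is not diagonalizable.

algebraic multiplicity 4, geometric multiplicity 3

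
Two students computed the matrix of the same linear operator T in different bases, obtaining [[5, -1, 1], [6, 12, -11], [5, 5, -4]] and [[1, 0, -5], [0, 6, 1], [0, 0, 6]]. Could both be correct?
Yes.

Two matrices over a field are similar if and only if they have the same invariant factors.

Both A and B have characteristic polynomial (x - 6)^2(x - 1) and minimal polynomial (x - 6)^2(x - 1). Computing further, both have invariant factors (x - 6)^2(x - 1). Hence A and B are similar.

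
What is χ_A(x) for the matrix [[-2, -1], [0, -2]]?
xI - A = [[x + 2, 1], [0, x + 2]].

Expanding det(xI - A) along the first row:
det(xI - A) = + (x + 2)·det([[x + 2]]) - (1)·det([[0]]).

Evaluating gives χ_A(x) = x^2 + 4x + 4 = (x + 2)^2.

χ_A(x) = (x + 2)^2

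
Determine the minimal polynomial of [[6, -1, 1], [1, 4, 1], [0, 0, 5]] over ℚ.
m_A(x) = (x - 5)^2

The characteristic polynomial factors as (x - 5)^3. The minimal polynomial is ∏(x - λ)^{k_λ} where k_λ is the size of the largest Jordan block at λ.

For λ = 5: rank(A - 5I) = 1, and the largest Jordan block has size 2 (the smallest k with rank((A - 5I)^k) = rank((A - 5I)^(k+1))).

So m_A(x) = (x - 5)^2.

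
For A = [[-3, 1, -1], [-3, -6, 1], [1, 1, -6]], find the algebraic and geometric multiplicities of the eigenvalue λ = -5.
The characteristic polynomial is (x + 5)^3, so the factor x + 5 appears with exponent 3: the algebraic multiplicity is 3.

rank(A + 5I) = 2, so the eigenspace has dimension 3 - 2 = 1: the geometric multiplicity is 1.

Since 1 < 3, A is not diagonalizable.

algebraic multiplicity 3, geometric multiplicity 1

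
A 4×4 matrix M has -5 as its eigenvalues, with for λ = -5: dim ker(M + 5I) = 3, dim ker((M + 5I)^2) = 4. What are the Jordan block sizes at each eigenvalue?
λ = -5: successive nullity increments [3, 1] count blocks of size ≥ k; block sizes are [2, 1, 1].

Jordan blocks: (-5, 2), (-5, 1), (-5, 1)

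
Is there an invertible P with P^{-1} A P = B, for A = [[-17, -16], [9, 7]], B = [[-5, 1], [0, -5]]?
Two matrices over a field are similar if and only if they have the same invariant factors.

Both A and B have characteristic polynomial (x + 5)^2 and minimal polynomial (x + 5)^2. Computing further, both have invariant factors (x + 5)^2. Hence A and B are similar.

Yes.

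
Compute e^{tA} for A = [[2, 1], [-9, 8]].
e^{tA} = [[(1 - 3*t)*e^{5*t}, t*e^{5*t}], [-9*t*e^{5*t}, (3*t + 1)*e^{5*t}]]

A has Jordan form J = [[5, 1], [0, 5]] with A = PJP^{-1}, so e^{tA} = P e^{tJ} P^{-1}.

For a Jordan block J_k(λ), e^{tJ_k(λ)} = e^{λt} · (I + tN + t^2 N^2/2! + ... + t^{k-1} N^{k-1}/(k-1)!) where N is the nilpotent superdiagonal part.

Assembling the blocks and conjugating back gives the entries of e^{tA} as shown above.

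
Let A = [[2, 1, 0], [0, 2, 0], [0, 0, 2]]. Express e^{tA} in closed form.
e^{tA} = [[e^{2*t}, t*e^{2*t}, 0], [0, e^{2*t}, 0], [0, 0, e^{2*t}]]

A has Jordan form J = [[2, 1, 0], [0, 2, 0], [0, 0, 2]] with A = PJP^{-1}, so e^{tA} = P e^{tJ} P^{-1}.

For a Jordan block J_k(λ), e^{tJ_k(λ)} = e^{λt} · (I + tN + t^2 N^2/2! + ... + t^{k-1} N^{k-1}/(k-1)!) where N is the nilpotent superdiagonal part.

Assembling the blocks and conjugating back gives the entries of e^{tA} as shown above.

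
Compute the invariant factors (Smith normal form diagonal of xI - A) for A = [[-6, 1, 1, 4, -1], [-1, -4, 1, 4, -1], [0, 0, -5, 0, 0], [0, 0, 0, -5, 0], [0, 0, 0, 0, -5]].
The Jordan structure of A has elementary divisors (x + 5)^2, (x + 5), (x + 5), (x + 5). Arranging the block sizes at each eigenvalue in decreasing order and taking row products gives the invariant factors.

Invariant factors (smallest first, each dividing the next): x + 5, x + 5, x + 5, (x + 5)^2.

Check: the last factor (x + 5)^2 is the minimal polynomial, and the product (x + 5)^5 is the characteristic polynomial.

x + 5, x + 5, x + 5, (x + 5)^2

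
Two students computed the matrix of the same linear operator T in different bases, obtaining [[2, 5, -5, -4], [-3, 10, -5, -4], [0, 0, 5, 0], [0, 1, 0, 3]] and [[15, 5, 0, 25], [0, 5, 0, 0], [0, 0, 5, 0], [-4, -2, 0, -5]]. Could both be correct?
Both have characteristic polynomial (x - 5)^4, but the minimal polynomial of A is (x - 5)^3 while the minimal polynomial of B is (x - 5)^2. The minimal polynomial is a similarity invariant, so A and B are not similar.

No.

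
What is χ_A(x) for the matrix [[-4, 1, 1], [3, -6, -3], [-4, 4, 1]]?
xI - A = [[x + 4, -1, -1], [-3, x + 6, 3], [4, -4, x - 1]].

Expanding det(xI - A) along the first row:
det(xI - A) = + (x + 4)·det([[x + 6, 3], [-4, x - 1]]) - (-1)·det([[-3, 3], [4, x - 1]]) + (-1)·det([[-3, x + 6], [4, -4]]).

Evaluating gives χ_A(x) = x^3 + 9x^2 + 27x + 27 = (x + 3)^3.

χ_A(x) = (x + 3)^3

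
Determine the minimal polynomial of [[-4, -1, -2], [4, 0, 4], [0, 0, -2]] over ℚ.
m_A(x) = (x + 2)^2

The characteristic polynomial factors as (x + 2)^3. The minimal polynomial is ∏(x - λ)^{k_λ} where k_λ is the size of the largest Jordan block at λ.

For λ = -2: rank(A + 2I) = 1, and the largest Jordan block has size 2 (the smallest k with rank((A + 2I)^k) = rank((A + 2I)^(k+1))).

So m_A(x) = (x + 2)^2.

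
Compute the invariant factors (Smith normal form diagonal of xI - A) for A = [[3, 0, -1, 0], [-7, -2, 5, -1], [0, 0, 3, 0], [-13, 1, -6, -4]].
The Jordan structure of A has elementary divisors (x + 3)^2, (x - 3)^2. Arranging the block sizes at each eigenvalue in decreasing order and taking row products gives the invariant factors.

Invariant factors (smallest first, each dividing the next): (x - 3)^2(x + 3)^2.

Check: the last factor (x - 3)^2(x + 3)^2 is the minimal polynomial, and the product (x - 3)^2(x + 3)^2 is the characteristic polynomial.

(x - 3)^2(x + 3)^2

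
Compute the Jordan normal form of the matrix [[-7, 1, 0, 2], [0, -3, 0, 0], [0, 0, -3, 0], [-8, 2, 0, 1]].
The characteristic polynomial is det(xI - A) = (x + 3)^4, so the eigenvalues are -3 (algebraic multiplicity 4).

For λ = -3: rank(A + 3I) = 1, rank((A + 3I)^2) = 0. The eigenspace has dimension 4 - 1 = 3, so there are 3 Jordan blocks; the rank sequence gives block sizes [2, 1, 1].

Assembling the blocks gives the Jordan form J above.

J = [[-3, 1, 0, 0], [0, -3, 0, 0], [0, 0, -3, 0], [0, 0, 0, -3]]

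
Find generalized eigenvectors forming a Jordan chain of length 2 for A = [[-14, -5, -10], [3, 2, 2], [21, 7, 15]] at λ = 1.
v_1 = [[3, 0, -4]]^T, v_2 = [[-5, 1, 7]]^T

We seek v_1 ∈ ker((A - I)^2) \ ker(A - I), then set v_{i+1} = (A - I) v_i.

One such chain is v_1 = [[3, 0, -4]]^T, v_2 = [[-5, 1, 7]]^T. Check: (A - I) v_2 = [[0, 0, 0]]^T = 0.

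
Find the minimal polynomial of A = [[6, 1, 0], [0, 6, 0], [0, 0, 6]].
The characteristic polynomial factors as (x - 6)^3. The minimal polynomial is ∏(x - λ)^{k_λ} where k_λ is the size of the largest Jordan block at λ.

For λ = 6: rank(A - 6I) = 1, and the largest Jordan block has size 2 (the smallest k with rank((A - 6I)^k) = rank((A - 6I)^(k+1))).

So m_A(x) = (x - 6)^2.

m_A(x) = (x - 6)^2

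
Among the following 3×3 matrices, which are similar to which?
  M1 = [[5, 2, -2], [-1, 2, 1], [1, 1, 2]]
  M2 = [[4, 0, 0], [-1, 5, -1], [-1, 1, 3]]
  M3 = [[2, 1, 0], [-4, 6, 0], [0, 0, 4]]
Characteristic polynomials: χ_{M1} = (x - 3)^3, χ_{M2} = (x - 4)^3, χ_{M3} = (x - 4)^3.

{M1}: invariant factors x - 3, (x - 3)^2.

{M2, M3}: invariant factors x - 4, (x - 4)^2.

Matrices are similar if and only if their invariant-factor lists agree; the partition into similarity classes is {M1}, {M2, M3}.

2 classes: {M1}, {M2, M3}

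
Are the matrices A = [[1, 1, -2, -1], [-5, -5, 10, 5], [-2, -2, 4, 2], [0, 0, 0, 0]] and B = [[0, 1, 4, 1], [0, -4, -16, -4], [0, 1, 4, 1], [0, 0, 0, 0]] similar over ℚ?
Two matrices over a field are similar if and only if they have the same invariant factors.

Both A and B have characteristic polynomial x^4 and minimal polynomial x^2. Computing further, both have invariant factors x, x, x^2. Hence A and B are similar.

Yes.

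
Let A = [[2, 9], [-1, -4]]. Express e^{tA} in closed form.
e^{tA} = [[(3*t + 1)*e^{-t}, 9*t*e^{-t}], [-t*e^{-t}, (1 - 3*t)*e^{-t}]]

A has Jordan form J = [[-1, 1], [0, -1]] with A = PJP^{-1}, so e^{tA} = P e^{tJ} P^{-1}.

For a Jordan block J_k(λ), e^{tJ_k(λ)} = e^{λt} · (I + tN + t^2 N^2/2! + ... + t^{k-1} N^{k-1}/(k-1)!) where N is the nilpotent superdiagonal part.

Assembling the blocks and conjugating back gives the entries of e^{tA} as shown above.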